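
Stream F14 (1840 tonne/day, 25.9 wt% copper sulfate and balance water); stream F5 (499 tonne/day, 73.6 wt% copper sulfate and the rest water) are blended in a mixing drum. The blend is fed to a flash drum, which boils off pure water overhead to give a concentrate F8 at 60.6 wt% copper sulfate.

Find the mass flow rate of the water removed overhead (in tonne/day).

copper sulfate entering = 1840×0.259 + 499×0.736 = 843.82 tonne/day.
All copper sulfate reports to F8, so F8 = 843.82/0.606 = 1392.4 tonne/day.
Total feed = 2339 tonne/day; overhead = 2339 − 1392.4 = 946.55 tonne/day.

946.6 tonne/day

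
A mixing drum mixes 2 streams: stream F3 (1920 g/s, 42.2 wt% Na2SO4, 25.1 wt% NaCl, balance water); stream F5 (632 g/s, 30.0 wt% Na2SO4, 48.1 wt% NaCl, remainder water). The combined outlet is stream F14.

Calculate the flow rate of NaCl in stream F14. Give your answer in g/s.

785.9 g/s

NaCl out = NaCl in = 1920×0.251 + 632×0.481 = 785.91 g/s.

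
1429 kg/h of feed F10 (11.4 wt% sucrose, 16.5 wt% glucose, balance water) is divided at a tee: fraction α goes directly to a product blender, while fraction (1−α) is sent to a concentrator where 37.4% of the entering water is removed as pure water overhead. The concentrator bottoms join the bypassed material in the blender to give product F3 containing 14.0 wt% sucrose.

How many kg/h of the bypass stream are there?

444.8 kg/h

All 1429×0.114 = 162.91 kg/h of sucrose reaches F3, so F3 = 162.91/0.140 = 1163.6 kg/h and vapour = 265.39 kg/h.
The evaporator receives (1−α)·1429 of feed at 0.721 water and removes 0.374 of that water:
0.374×0.721×(1−α)×1429 = 265.39
(1−α) = 265.39/385.34 = 0.6887;  α = 0.3113.
Bypass flow = 0.3113×1429 = 444.83 kg/h.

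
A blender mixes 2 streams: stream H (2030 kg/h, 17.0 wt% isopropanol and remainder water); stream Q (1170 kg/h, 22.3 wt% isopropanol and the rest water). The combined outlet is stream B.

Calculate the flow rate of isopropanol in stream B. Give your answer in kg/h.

606 kg/h

isopropanol out = isopropanol in = 2030×0.170 + 1170×0.223 = 606.01 kg/h.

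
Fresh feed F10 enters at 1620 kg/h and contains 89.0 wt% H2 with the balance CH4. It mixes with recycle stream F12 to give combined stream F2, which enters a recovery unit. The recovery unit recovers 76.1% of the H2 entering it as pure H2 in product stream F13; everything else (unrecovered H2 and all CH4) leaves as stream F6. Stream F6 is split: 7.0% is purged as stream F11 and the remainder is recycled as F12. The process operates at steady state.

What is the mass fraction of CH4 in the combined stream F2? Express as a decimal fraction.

0.5786

CH4 enters only via F10 and leaves only via the purge: 1620×0.110 = 0.070×(CH4 in F6), and the recovery unit passes all CH4, so CH4 in F2 = CH4 in F6 = 2545.7 kg/h.
H2 in F2: m_A = 1620×0.890 + (1−0.070)·(1−0.761)·m_A, so m_A = 1441.8/0.7777 = 1853.9 kg/h.
F2 = 1853.9 + 2545.7 = 4399.6 kg/h.
CH4 fraction in F2 = 2545.7/4399.6 = 0.5786.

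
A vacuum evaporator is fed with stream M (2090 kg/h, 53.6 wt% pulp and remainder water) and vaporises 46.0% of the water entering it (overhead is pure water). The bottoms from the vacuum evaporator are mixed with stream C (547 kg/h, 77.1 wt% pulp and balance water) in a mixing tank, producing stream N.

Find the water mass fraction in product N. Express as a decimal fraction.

0.296

Vapour removed = 0.460×0.464×2090 = 446.09 kg/h; concentrate = 1643.9 kg/h.
water reaching the mixer = 523.67 (from concentrate) + 547×0.229 = 648.93 kg/h.
Product flow = 1643.9 + 547 = 2190.9 kg/h; water fraction = 0.296.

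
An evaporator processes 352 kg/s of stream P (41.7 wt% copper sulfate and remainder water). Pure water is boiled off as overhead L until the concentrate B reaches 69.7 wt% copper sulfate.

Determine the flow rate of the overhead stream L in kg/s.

141.4 kg/s

copper sulfate is conserved: 352×0.417 = 146.78 kg/s all reports to the concentrate.
Concentrate = 146.78/(target fraction) = 210.59 kg/s.
Overhead = 352 − 210.59 = 141.41 kg/s.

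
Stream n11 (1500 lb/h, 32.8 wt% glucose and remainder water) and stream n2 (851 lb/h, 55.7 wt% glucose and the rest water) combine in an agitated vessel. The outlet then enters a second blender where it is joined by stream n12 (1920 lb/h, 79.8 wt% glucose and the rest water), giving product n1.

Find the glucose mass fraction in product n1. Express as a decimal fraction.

Overall, product flow = 4271 lb/h.
glucose in = 1500×0.328 + 851×0.557 + 1920×0.798 = 2498.2 lb/h.
glucose fraction in n1 = 0.585.

0.585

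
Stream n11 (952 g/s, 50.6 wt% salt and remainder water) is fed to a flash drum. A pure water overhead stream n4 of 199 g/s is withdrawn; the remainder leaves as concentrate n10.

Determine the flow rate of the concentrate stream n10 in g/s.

753 g/s

Concentrate = 952 − 199 = 753 g/s.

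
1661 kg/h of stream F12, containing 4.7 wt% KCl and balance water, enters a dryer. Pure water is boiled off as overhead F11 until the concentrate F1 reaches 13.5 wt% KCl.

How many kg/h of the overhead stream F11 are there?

KCl is conserved: 1661×0.047 = 78.067 kg/h all reports to the concentrate.
Concentrate = 78.067/(target fraction) = 578.27 kg/h.
Overhead = 1661 − 578.27 = 1082.7 kg/h.

1083 kg/h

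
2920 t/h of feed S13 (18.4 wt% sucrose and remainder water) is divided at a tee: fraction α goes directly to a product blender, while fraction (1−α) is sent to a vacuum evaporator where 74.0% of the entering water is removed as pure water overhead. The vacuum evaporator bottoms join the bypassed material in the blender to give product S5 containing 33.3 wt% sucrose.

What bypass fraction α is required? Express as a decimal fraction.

All 2920×0.184 = 537.28 t/h of sucrose reaches S5, so S5 = 537.28/0.333 = 1613.5 t/h and vapour = 1306.5 t/h.
The evaporator receives (1−α)·2920 of feed at 0.816 water and removes 0.740 of that water:
0.740×0.816×(1−α)×2920 = 1306.5
(1−α) = 1306.5/1763.2 = 0.7410;  α = 0.2590.

0.259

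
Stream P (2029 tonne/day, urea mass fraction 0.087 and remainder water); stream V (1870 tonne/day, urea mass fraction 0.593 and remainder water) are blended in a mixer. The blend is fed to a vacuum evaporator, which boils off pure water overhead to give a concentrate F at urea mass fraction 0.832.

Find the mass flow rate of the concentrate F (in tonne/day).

urea entering = 2029×0.087 + 1870×0.593 = 1285.4 tonne/day.
All urea reports to F, so F = 1285.4/0.832 = 1545 tonne/day.

1545 tonne/day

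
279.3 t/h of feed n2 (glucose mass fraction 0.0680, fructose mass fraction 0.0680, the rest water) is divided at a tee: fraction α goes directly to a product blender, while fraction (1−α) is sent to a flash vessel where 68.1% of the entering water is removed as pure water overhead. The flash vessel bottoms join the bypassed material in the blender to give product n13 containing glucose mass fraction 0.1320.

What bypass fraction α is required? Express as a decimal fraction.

0.176

All 279.3×0.068 = 18.992 t/h of glucose reaches n13, so n13 = 18.992/0.132 = 143.88 t/h and vapour = 135.42 t/h.
The evaporator receives (1−α)·279.3 of feed at 0.864 water and removes 0.681 of that water:
0.681×0.864×(1−α)×279.3 = 135.42
(1−α) = 135.42/164.34 = 0.8240;  α = 0.1760.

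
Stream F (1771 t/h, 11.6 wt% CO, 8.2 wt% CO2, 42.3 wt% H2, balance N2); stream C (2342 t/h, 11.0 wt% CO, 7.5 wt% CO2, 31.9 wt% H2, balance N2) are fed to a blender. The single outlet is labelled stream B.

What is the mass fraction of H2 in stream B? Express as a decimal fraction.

Total flow out = 1771 + 2342 = 4113 t/h.
H2 in = 1771×0.423 + 2342×0.319 = 1496.2 t/h.
H2 mass fraction in B = 1496.2/4113 = 0.364.

0.364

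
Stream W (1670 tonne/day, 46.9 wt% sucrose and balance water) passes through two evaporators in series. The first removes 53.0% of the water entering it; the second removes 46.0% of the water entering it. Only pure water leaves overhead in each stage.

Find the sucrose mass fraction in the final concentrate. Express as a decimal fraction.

0.7768

water in feed = 1670×0.531 = 886.77 tonne/day.
After stage 1: water left = (1−0.530)×886.77 = 416.78; stream total = 1200 tonne/day.
After stage 2: water left = (1−0.460)×416.78 = 225.06; final concentrate = 1008.3 tonne/day.
sucrose fraction = 783.23/1008.3 = 0.7768.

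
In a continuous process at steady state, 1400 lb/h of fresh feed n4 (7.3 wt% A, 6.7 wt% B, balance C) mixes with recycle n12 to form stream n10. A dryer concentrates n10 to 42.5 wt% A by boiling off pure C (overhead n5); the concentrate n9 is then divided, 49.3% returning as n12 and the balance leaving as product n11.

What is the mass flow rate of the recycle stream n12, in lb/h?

233.8 lb/h

Overall A balance (none leaves overhead): A in fresh feed = A in product, i.e. 1400×0.073 = (1−0.493)·n9·0.425.
n9 = 102.2/(0.425×0.507) = 474.3 lb/h.
Recycle n12 = 0.493×474.3 = 233.83 lb/h.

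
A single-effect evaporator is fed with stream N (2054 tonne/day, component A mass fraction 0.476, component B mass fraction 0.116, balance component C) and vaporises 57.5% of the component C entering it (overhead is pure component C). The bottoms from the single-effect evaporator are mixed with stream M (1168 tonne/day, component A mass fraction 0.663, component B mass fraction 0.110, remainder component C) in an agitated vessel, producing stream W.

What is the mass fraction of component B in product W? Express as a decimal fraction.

Vapour removed = 0.575×0.408×2054 = 481.87 tonne/day; concentrate = 1572.1 tonne/day.
component B reaching the mixer = 238.26 (from concentrate) + 1168×0.110 = 366.74 tonne/day.
Product flow = 1572.1 + 1168 = 2740.1 tonne/day; component B fraction = 0.134.

0.134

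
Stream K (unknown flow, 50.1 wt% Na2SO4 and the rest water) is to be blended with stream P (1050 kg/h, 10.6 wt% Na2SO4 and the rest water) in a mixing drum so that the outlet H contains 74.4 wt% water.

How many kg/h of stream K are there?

642.9 kg/h

Let K be the unknown flow. Total out = 1050 + K.
water balance: 938.7 + 0.499·K = 0.744·(1050 + K)
(0.499 − 0.744)·K = 0.744×1050 − 938.7 = -157.5
K = -157.5 / -0.245 = 642.86 kg/h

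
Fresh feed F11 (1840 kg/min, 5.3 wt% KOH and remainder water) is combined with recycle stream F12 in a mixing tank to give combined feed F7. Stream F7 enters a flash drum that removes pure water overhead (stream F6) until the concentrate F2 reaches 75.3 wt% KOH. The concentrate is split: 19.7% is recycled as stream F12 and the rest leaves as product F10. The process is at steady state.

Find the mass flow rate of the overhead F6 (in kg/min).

1710 kg/min

Overall KOH balance (none leaves overhead): KOH in fresh feed = KOH in product, i.e. 1840×0.053 = (1−0.197)·F2·0.753.
F2 = 97.52/(0.753×0.803) = 161.28 kg/min.
Recycle F12 = 0.197×161.28 = 31.772 kg/min.
Combined feed F7 = 1840 + 31.772 = 1871.8 kg/min.
Overhead F6 = F7 − F2 = 1871.8 − 161.28 = 1710.5 kg/min.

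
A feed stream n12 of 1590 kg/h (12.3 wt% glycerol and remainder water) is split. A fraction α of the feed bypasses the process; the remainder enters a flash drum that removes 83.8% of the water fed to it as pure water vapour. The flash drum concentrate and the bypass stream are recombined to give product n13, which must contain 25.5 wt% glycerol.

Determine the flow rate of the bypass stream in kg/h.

470.1 kg/h

All 1590×0.123 = 195.57 kg/h of glycerol reaches n13, so n13 = 195.57/0.255 = 766.94 kg/h and vapour = 823.06 kg/h.
The evaporator receives (1−α)·1590 of feed at 0.877 water and removes 0.838 of that water:
0.838×0.877×(1−α)×1590 = 823.06
(1−α) = 823.06/1168.5 = 0.7044;  α = 0.2956.
Bypass flow = 0.2956×1590 = 470.08 kg/h.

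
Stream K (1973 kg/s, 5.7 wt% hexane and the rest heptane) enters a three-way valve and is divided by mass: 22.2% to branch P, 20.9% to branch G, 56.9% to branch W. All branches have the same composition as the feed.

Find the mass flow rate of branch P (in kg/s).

Branch P flow = 0.222×1973 = 438.01 kg/s.

438 kg/s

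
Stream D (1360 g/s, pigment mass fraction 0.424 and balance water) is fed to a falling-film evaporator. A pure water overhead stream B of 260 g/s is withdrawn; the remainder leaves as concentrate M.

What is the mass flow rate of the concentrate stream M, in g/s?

Concentrate = 1360 − 260 = 1100 g/s.

1100 g/s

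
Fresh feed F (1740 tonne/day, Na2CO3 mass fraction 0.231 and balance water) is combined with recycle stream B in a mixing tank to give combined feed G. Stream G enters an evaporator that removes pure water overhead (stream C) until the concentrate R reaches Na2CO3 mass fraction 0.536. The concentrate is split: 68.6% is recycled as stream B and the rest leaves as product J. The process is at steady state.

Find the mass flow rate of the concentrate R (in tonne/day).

2388 tonne/day

Overall Na2CO3 balance (none leaves overhead): Na2CO3 in fresh feed = Na2CO3 in product, i.e. 1740×0.231 = (1−0.686)·R·0.536.
R = 401.94/(0.536×0.314) = 2388.2 tonne/day.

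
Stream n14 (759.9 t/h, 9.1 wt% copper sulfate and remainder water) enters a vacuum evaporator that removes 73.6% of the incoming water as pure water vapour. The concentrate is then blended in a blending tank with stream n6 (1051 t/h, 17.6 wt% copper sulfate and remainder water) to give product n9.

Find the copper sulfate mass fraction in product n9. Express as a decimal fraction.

0.195

Vapour removed = 0.736×0.909×759.9 = 508.39 t/h; concentrate = 251.51 t/h.
copper sulfate reaching the mixer = 69.151 (from concentrate) + 1051×0.176 = 254.13 t/h.
Product flow = 251.51 + 1051 = 1302.5 t/h; copper sulfate fraction = 0.195.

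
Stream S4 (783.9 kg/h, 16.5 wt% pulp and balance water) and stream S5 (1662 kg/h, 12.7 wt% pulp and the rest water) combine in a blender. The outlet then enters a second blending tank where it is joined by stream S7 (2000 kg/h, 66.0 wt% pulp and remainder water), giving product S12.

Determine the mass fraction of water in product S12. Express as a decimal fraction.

0.6265

Overall, product flow = 4445.9 kg/h.
water in = 783.9×0.835 + 1662×0.873 + 2000×0.340 = 2785.5 kg/h.
water fraction in S12 = 0.6265.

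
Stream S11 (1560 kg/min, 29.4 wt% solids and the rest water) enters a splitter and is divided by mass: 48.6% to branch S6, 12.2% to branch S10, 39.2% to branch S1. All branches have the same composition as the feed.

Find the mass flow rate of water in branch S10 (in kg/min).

Branch S10 total = 0.122×1560 = 190.32 kg/min.
water in S10 = 0.706×190.32 = 134.37 kg/min.

134.4 kg/min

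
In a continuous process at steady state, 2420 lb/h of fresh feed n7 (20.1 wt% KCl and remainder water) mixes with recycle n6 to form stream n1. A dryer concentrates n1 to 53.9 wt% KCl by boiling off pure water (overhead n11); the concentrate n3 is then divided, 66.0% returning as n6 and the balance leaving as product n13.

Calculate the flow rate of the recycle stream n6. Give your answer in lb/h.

1752 lb/h

Overall KCl balance (none leaves overhead): KCl in fresh feed = KCl in product, i.e. 2420×0.201 = (1−0.660)·n3·0.539.
n3 = 486.42/(0.539×0.340) = 2654.3 lb/h.
Recycle n6 = 0.660×2654.3 = 1751.8 lb/h.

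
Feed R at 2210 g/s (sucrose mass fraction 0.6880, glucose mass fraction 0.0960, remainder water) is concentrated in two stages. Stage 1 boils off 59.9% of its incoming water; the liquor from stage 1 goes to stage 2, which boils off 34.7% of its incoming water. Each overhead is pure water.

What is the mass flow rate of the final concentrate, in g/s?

1858 g/s

water in feed = 2210×0.216 = 477.36 g/s.
After stage 1: water left = (1−0.599)×477.36 = 191.42; stream total = 1924.1 g/s.
After stage 2: water left = (1−0.347)×191.42 = 125; final concentrate = 1857.6 g/s.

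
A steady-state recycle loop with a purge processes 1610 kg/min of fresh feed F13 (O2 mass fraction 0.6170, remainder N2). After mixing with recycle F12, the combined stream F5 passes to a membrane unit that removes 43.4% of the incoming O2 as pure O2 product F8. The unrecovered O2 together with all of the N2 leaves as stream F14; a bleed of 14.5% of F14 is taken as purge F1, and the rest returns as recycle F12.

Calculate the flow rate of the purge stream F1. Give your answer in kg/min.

774.6 kg/min

N2 enters only via F13 and leaves only via the purge: 1610×0.383 = 0.145×(N2 in F14), and the membrane unit passes all N2, so N2 in F5 = N2 in F14 = 4252.6 kg/min.
O2 in F5: m_A = 1610×0.617 + (1−0.145)·(1−0.434)·m_A, so m_A = 993.37/0.5161 = 1924.9 kg/min.
F14 = (1−0.434)×1924.9 + 4252.6 = 5342.1 kg/min.
Purge F1 = 0.145×5342.1 = 774.6 kg/min.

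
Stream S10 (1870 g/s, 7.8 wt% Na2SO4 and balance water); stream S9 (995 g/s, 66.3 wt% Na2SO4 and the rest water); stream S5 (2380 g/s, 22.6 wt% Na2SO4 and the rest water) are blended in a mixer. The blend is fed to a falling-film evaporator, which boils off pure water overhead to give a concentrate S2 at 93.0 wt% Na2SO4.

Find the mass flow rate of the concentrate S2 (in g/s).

1445 g/s

Na2SO4 entering = 1870×0.078 + 995×0.663 + 2380×0.226 = 1343.4 g/s.
All Na2SO4 reports to S2, so S2 = 1343.4/0.930 = 1444.5 g/s.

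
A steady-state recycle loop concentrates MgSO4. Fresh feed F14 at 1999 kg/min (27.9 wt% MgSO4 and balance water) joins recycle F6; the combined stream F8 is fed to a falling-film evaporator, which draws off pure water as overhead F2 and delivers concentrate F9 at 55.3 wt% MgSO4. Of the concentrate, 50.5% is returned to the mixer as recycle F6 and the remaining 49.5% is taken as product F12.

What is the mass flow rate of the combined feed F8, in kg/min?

3028 kg/min

Overall MgSO4 balance (none leaves overhead): MgSO4 in fresh feed = MgSO4 in product, i.e. 1999×0.279 = (1−0.505)·F9·0.553.
F9 = 557.72/(0.553×0.495) = 2037.4 kg/min.
Recycle F6 = 0.505×2037.4 = 1028.9 kg/min.
Combined feed F8 = 1999 + 1028.9 = 3027.9 kg/min.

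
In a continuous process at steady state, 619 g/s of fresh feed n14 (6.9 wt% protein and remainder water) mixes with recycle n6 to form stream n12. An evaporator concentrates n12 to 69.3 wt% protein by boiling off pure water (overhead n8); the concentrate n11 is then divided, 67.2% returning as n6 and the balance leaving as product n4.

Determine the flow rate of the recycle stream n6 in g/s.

126.3 g/s

Overall protein balance (none leaves overhead): protein in fresh feed = protein in product, i.e. 619×0.069 = (1−0.672)·n11·0.693.
n11 = 42.711/(0.693×0.328) = 187.9 g/s.
Recycle n6 = 0.672×187.9 = 126.27 g/s.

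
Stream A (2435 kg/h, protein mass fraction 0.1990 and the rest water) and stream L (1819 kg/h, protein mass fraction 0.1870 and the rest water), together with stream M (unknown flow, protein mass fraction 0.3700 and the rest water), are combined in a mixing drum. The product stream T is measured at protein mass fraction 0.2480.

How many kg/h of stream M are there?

1887 kg/h

Let M be the unknown flow. Total out = 4254 + M.
protein balance: 824.72 + 0.370·M = 0.248·(4254 + M)
(0.370 − 0.248)·M = 0.248×4254 − 824.72 = 230.27
M = 230.27 / 0.122 = 1887.5 kg/h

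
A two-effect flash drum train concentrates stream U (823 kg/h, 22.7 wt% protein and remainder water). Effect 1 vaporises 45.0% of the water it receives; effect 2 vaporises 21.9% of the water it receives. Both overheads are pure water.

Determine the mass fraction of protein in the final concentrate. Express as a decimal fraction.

0.4061

water in feed = 823×0.773 = 636.18 kg/h.
After stage 1: water left = (1−0.450)×636.18 = 349.9; stream total = 536.72 kg/h.
After stage 2: water left = (1−0.219)×349.9 = 273.27; final concentrate = 460.09 kg/h.
protein fraction = 186.82/460.09 = 0.4061.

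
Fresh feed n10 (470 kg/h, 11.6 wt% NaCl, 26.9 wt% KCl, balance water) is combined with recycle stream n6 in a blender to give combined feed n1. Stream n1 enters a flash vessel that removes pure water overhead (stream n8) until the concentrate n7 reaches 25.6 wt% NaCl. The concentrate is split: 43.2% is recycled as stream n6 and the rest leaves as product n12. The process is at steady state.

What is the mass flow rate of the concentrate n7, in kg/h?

374.9 kg/h

Overall NaCl balance (none leaves overhead): NaCl in fresh feed = NaCl in product, i.e. 470×0.116 = (1−0.432)·n7·0.256.
n7 = 54.52/(0.256×0.568) = 374.94 kg/h.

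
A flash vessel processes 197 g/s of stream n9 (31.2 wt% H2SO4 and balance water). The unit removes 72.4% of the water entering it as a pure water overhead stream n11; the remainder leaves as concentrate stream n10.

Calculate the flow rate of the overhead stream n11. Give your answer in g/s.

98.13 g/s

water entering = 197×0.688 = 135.54 g/s; overhead removed = 0.724×135.54 = 98.128 g/s.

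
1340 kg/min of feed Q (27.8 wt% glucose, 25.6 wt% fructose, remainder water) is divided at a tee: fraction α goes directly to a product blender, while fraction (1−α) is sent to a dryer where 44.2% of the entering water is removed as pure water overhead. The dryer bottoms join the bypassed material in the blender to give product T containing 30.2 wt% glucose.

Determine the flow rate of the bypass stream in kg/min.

All 1340×0.278 = 372.52 kg/min of glucose reaches T, so T = 372.52/0.302 = 1233.5 kg/min and vapour = 106.49 kg/min.
The evaporator receives (1−α)·1340 of feed at 0.466 water and removes 0.442 of that water:
0.442×0.466×(1−α)×1340 = 106.49
(1−α) = 106.49/276 = 0.3858;  α = 0.6142.
Bypass flow = 0.6142×1340 = 822.99 kg/min.

823 kg/min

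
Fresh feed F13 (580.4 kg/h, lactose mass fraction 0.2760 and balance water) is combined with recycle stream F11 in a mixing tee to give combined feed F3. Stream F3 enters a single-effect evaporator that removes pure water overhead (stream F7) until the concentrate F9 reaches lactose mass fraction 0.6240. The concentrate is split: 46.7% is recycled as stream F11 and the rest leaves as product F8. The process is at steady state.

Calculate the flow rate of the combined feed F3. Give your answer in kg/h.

Overall lactose balance (none leaves overhead): lactose in fresh feed = lactose in product, i.e. 580.4×0.276 = (1−0.467)·F9·0.624.
F9 = 160.19/(0.624×0.533) = 481.64 kg/h.
Recycle F11 = 0.467×481.64 = 224.93 kg/h.
Combined feed F3 = 580.4 + 224.93 = 805.33 kg/h.

805.3 kg/h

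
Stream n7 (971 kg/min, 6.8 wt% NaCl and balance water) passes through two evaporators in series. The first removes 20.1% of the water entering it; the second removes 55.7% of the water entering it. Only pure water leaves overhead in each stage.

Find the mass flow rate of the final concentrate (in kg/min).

386.3 kg/min

water in feed = 971×0.932 = 904.97 kg/min.
After stage 1: water left = (1−0.201)×904.97 = 723.07; stream total = 789.1 kg/min.
After stage 2: water left = (1−0.557)×723.07 = 320.32; final concentrate = 386.35 kg/min.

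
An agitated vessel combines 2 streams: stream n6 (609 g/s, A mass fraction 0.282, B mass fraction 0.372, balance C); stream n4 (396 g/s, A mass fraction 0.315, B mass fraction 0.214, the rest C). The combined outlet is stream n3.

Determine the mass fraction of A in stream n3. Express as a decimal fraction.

Total flow out = 609 + 396 = 1005 g/s.
A in = 609×0.282 + 396×0.315 = 296.48 g/s.
A mass fraction in n3 = 296.48/1005 = 0.295.

0.295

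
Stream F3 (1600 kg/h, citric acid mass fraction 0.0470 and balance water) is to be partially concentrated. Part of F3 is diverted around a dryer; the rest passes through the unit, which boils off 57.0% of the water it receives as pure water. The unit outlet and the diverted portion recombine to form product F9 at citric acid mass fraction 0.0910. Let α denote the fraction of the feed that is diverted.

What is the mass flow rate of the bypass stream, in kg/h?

175.8 kg/h

All 1600×0.047 = 75.2 kg/h of citric acid reaches F9, so F9 = 75.2/0.091 = 826.37 kg/h and vapour = 773.63 kg/h.
The evaporator receives (1−α)·1600 of feed at 0.953 water and removes 0.570 of that water:
0.570×0.953×(1−α)×1600 = 773.63
(1−α) = 773.63/869.14 = 0.8901;  α = 0.1099.
Bypass flow = 0.1099×1600 = 175.82 kg/h.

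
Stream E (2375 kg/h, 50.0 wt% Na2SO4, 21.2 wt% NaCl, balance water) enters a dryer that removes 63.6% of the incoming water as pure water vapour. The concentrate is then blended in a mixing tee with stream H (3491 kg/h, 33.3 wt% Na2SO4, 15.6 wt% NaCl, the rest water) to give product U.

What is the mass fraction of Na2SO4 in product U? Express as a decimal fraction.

0.433

Vapour removed = 0.636×0.288×2375 = 435.02 kg/h; concentrate = 1940 kg/h.
Na2SO4 reaching the mixer = 1187.5 (from concentrate) + 3491×0.333 = 2350 kg/h.
Product flow = 1940 + 3491 = 5431 kg/h; Na2SO4 fraction = 0.433.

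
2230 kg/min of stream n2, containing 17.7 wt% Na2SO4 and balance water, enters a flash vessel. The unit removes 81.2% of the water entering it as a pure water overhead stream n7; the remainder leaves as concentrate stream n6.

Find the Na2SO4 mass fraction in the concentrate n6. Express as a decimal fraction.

Na2SO4 is not removed: 2230×0.177 = 394.71 kg/min of Na2SO4 enters n6.
water entering = 2230×0.823 = 1835.3 kg/min; overhead removed = 0.812×1835.3 = 1490.3 kg/min.
Concentrate = 2230 − 1490.3 = 739.74 kg/min.
Mass fraction = 394.71/739.74 = 0.5336.

0.5336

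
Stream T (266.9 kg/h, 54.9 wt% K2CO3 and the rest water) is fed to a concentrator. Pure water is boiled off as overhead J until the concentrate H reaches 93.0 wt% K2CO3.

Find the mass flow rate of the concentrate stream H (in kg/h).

157.6 kg/h

K2CO3 is conserved: 266.9×0.549 = 146.53 kg/h all reports to the concentrate.
Concentrate = 146.53/(target fraction) = 157.56 kg/h.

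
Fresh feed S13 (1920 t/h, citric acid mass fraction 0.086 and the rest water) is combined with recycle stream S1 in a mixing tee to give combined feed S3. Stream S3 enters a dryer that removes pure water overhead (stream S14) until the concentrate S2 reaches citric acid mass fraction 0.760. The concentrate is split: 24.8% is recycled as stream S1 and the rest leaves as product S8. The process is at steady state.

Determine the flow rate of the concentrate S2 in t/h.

Overall citric acid balance (none leaves overhead): citric acid in fresh feed = citric acid in product, i.e. 1920×0.086 = (1−0.248)·S2·0.760.
S2 = 165.12/(0.760×0.752) = 288.91 t/h.

288.9 t/h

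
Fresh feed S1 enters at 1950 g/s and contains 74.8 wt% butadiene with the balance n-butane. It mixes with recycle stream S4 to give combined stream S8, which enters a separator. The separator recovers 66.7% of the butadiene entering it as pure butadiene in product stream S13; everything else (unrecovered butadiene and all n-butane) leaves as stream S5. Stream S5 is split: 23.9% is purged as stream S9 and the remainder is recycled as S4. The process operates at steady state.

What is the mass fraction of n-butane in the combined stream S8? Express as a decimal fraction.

0.5128

n-butane enters only via S1 and leaves only via the purge: 1950×0.252 = 0.239×(n-butane in S5), and the separator passes all n-butane, so n-butane in S8 = n-butane in S5 = 2056.1 g/s.
butadiene in S8: m_A = 1950×0.748 + (1−0.239)·(1−0.667)·m_A, so m_A = 1458.6/0.7466 = 1953.7 g/s.
S8 = 1953.7 + 2056.1 = 4009.8 g/s.
n-butane fraction in S8 = 2056.1/4009.8 = 0.5128.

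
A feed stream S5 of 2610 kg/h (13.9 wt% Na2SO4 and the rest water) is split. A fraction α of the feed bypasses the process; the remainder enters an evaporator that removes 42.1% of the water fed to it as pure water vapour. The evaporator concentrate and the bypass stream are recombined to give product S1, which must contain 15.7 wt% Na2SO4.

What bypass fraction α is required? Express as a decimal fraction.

All 2610×0.139 = 362.79 kg/h of Na2SO4 reaches S1, so S1 = 362.79/0.157 = 2310.8 kg/h and vapour = 299.24 kg/h.
The evaporator receives (1−α)·2610 of feed at 0.861 water and removes 0.421 of that water:
0.421×0.861×(1−α)×2610 = 299.24
(1−α) = 299.24/946.08 = 0.3163;  α = 0.6837.

0.684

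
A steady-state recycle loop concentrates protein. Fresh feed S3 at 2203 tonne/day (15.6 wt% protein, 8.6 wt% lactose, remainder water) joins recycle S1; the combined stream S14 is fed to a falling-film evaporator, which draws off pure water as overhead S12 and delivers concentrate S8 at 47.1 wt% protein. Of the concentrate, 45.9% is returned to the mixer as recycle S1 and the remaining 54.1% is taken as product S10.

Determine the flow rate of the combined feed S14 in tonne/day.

Overall protein balance (none leaves overhead): protein in fresh feed = protein in product, i.e. 2203×0.156 = (1−0.459)·S8·0.471.
S8 = 343.67/(0.471×0.541) = 1348.7 tonne/day.
Recycle S1 = 0.459×1348.7 = 619.06 tonne/day.
Combined feed S14 = 2203 + 619.06 = 2822.1 tonne/day.

2822 tonne/day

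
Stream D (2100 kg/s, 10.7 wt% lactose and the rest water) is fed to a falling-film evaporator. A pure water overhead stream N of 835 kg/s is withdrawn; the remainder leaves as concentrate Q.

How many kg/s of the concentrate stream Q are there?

1265 kg/s

Concentrate = 2100 − 835 = 1265 kg/s.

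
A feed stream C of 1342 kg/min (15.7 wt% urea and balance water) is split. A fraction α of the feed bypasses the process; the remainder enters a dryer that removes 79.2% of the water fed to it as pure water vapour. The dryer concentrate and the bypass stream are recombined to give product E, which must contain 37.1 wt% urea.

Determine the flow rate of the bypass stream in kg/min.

All 1342×0.157 = 210.69 kg/min of urea reaches E, so E = 210.69/0.371 = 567.91 kg/min and vapour = 774.09 kg/min.
The evaporator receives (1−α)·1342 of feed at 0.843 water and removes 0.792 of that water:
0.792×0.843×(1−α)×1342 = 774.09
(1−α) = 774.09/895.99 = 0.8639;  α = 0.1361.
Bypass flow = 0.1361×1342 = 182.58 kg/min.

182.6 kg/min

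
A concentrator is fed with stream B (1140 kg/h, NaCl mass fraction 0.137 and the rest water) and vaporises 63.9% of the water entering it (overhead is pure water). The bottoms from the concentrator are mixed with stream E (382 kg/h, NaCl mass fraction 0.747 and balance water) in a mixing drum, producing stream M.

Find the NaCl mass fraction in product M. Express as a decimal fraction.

0.494

Vapour removed = 0.639×0.863×1140 = 628.66 kg/h; concentrate = 511.34 kg/h.
NaCl reaching the mixer = 156.18 (from concentrate) + 382×0.747 = 441.53 kg/h.
Product flow = 511.34 + 382 = 893.34 kg/h; NaCl fraction = 0.494.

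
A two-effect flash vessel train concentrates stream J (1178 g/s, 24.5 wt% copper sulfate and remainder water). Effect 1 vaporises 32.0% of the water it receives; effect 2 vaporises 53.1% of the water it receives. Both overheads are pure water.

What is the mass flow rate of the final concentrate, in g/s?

water in feed = 1178×0.755 = 889.39 g/s.
After stage 1: water left = (1−0.320)×889.39 = 604.79; stream total = 893.4 g/s.
After stage 2: water left = (1−0.531)×604.79 = 283.64; final concentrate = 572.25 g/s.

572.3 g/s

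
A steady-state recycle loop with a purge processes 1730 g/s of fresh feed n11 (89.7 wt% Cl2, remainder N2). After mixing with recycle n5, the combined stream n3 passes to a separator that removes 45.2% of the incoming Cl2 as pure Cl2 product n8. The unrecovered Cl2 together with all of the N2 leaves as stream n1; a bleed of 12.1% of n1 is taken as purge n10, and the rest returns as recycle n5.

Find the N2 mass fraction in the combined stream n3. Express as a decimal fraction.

0.330

N2 enters only via n11 and leaves only via the purge: 1730×0.103 = 0.121×(N2 in n1), and the separator passes all N2, so N2 in n3 = N2 in n1 = 1472.6 g/s.
Cl2 in n3: m_A = 1730×0.897 + (1−0.121)·(1−0.452)·m_A, so m_A = 1551.8/0.5183 = 2994 g/s.
n3 = 2994 + 1472.6 = 4466.6 g/s.
N2 fraction in n3 = 1472.6/4466.6 = 0.330.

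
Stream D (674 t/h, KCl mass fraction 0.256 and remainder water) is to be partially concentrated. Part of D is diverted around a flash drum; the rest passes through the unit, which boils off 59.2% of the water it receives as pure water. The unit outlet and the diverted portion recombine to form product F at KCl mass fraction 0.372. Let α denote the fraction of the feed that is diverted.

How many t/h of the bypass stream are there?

All 674×0.256 = 172.54 t/h of KCl reaches F, so F = 172.54/0.372 = 463.83 t/h and vapour = 210.17 t/h.
The evaporator receives (1−α)·674 of feed at 0.744 water and removes 0.592 of that water:
0.592×0.744×(1−α)×674 = 210.17
(1−α) = 210.17/296.86 = 0.7080;  α = 0.2920.
Bypass flow = 0.2920×674 = 196.82 t/h.

196.8 t/h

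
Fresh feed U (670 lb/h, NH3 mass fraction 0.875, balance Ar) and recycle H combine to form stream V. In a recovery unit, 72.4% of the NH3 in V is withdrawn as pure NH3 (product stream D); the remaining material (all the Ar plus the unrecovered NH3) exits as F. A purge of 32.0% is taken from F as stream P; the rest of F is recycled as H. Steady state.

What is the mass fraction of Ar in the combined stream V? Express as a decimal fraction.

0.266

Ar enters only via U and leaves only via the purge: 670×0.125 = 0.320×(Ar in F), and the recovery unit passes all Ar, so Ar in V = Ar in F = 261.72 lb/h.
NH3 in V: m_A = 670×0.875 + (1−0.320)·(1−0.724)·m_A, so m_A = 586.25/0.8123 = 721.7 lb/h.
V = 721.7 + 261.72 = 983.42 lb/h.
Ar fraction in V = 261.72/983.42 = 0.266.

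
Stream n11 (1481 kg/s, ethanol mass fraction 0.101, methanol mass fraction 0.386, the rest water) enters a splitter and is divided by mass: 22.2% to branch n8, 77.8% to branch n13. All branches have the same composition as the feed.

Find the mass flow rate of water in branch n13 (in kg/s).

Branch n13 total = 0.778×1481 = 1152.2 kg/s.
water in n13 = 0.513×1152.2 = 591.09 kg/s.

591.1 kg/s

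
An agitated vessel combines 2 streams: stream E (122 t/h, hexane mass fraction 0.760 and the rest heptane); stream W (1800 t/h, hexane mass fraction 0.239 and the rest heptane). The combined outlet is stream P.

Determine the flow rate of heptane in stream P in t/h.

heptane out = heptane in = 122×0.240 + 1800×0.761 = 1399.1 t/h.

1399 t/h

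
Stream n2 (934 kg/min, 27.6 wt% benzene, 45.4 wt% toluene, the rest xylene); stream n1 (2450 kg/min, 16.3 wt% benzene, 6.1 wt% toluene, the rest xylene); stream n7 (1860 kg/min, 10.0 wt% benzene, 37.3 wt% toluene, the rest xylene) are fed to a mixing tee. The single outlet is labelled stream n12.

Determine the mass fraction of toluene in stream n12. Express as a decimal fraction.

0.2417

Total flow out = 934 + 2450 + 1860 = 5244 kg/min.
toluene in = 934×0.454 + 2450×0.061 + 1860×0.373 = 1267.3 kg/min.
toluene mass fraction in n12 = 1267.3/5244 = 0.2417.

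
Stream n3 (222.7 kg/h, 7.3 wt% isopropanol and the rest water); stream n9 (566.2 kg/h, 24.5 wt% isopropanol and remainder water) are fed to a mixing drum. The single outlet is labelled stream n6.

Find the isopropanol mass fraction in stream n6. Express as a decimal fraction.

Total flow out = 222.7 + 566.2 = 788.9 kg/h.
isopropanol in = 222.7×0.073 + 566.2×0.245 = 154.98 kg/h.
isopropanol mass fraction in n6 = 154.98/788.9 = 0.1964.

0.1964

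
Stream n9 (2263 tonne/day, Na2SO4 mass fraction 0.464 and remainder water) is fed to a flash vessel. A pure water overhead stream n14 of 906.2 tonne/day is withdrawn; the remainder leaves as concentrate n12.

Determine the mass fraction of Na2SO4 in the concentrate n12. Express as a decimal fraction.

0.774

Na2SO4 is not removed: 2263×0.464 = 1050 tonne/day of Na2SO4 enters n12.
Concentrate = 2263 − 906.2 = 1356.8 tonne/day.
Mass fraction = 1050/1356.8 = 0.774.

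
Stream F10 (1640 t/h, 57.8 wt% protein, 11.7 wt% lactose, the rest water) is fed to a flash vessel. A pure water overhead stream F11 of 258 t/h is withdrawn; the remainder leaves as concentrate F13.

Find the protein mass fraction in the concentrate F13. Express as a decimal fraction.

protein is not removed: 1640×0.578 = 947.92 t/h of protein enters F13.
Concentrate = 1640 − 258 = 1382 t/h.
Mass fraction = 947.92/1382 = 0.686.

0.686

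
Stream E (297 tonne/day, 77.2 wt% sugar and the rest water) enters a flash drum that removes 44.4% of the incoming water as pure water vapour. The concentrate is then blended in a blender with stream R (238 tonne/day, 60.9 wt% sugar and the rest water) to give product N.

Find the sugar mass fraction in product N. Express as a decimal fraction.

Vapour removed = 0.444×0.228×297 = 30.066 tonne/day; concentrate = 266.93 tonne/day.
sugar reaching the mixer = 229.28 (from concentrate) + 238×0.609 = 374.23 tonne/day.
Product flow = 266.93 + 238 = 504.93 tonne/day; sugar fraction = 0.741.

0.741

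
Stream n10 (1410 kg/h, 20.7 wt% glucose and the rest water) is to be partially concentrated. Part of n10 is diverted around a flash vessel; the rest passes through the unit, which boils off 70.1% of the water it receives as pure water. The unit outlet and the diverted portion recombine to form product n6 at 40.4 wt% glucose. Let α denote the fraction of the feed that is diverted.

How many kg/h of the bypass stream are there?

All 1410×0.207 = 291.87 kg/h of glucose reaches n6, so n6 = 291.87/0.404 = 722.45 kg/h and vapour = 687.55 kg/h.
The evaporator receives (1−α)·1410 of feed at 0.793 water and removes 0.701 of that water:
0.701×0.793×(1−α)×1410 = 687.55
(1−α) = 687.55/783.81 = 0.8772;  α = 0.1228.
Bypass flow = 0.1228×1410 = 173.16 kg/h.

173.2 kg/h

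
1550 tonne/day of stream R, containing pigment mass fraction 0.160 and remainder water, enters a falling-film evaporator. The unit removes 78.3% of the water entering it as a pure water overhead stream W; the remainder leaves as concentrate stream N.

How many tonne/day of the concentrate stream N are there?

water entering = 1550×0.840 = 1302 tonne/day; overhead removed = 0.783×1302 = 1019.5 tonne/day.
Concentrate = 1550 − 1019.5 = 530.53 tonne/day.

530.5 tonne/day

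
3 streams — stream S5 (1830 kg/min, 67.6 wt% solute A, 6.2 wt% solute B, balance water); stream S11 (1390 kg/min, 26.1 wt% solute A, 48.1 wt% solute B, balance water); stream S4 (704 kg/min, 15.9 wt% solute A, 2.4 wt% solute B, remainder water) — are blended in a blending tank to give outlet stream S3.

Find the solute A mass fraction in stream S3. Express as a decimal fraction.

Total flow out = 1830 + 1390 + 704 = 3924 kg/min.
solute A in = 1830×0.676 + 1390×0.261 + 704×0.159 = 1711.8 kg/min.
solute A mass fraction in S3 = 1711.8/3924 = 0.436.

0.436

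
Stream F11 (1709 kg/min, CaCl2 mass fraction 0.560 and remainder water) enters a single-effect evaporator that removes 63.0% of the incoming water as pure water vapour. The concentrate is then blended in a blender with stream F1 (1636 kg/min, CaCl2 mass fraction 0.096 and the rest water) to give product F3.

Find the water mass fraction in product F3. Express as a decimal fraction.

0.612

Vapour removed = 0.630×0.440×1709 = 473.73 kg/min; concentrate = 1235.3 kg/min.
water reaching the mixer = 278.23 (from concentrate) + 1636×0.904 = 1757.2 kg/min.
Product flow = 1235.3 + 1636 = 2871.3 kg/min; water fraction = 0.612.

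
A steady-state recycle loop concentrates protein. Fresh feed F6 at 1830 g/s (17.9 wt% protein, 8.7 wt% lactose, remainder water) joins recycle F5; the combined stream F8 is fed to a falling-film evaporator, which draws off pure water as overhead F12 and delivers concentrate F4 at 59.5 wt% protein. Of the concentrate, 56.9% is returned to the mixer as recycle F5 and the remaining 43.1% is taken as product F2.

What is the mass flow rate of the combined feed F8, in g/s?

Overall protein balance (none leaves overhead): protein in fresh feed = protein in product, i.e. 1830×0.179 = (1−0.569)·F4·0.595.
F4 = 327.57/(0.595×0.431) = 1277.3 g/s.
Recycle F5 = 0.569×1277.3 = 726.81 g/s.
Combined feed F8 = 1830 + 726.81 = 2556.8 g/s.

2557 g/s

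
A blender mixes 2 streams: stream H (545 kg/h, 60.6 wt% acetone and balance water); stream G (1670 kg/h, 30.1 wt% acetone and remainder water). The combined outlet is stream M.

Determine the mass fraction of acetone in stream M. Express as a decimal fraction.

Total flow out = 545 + 1670 = 2215 kg/h.
acetone in = 545×0.606 + 1670×0.301 = 832.94 kg/h.
acetone mass fraction in M = 832.94/2215 = 0.376.

0.376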